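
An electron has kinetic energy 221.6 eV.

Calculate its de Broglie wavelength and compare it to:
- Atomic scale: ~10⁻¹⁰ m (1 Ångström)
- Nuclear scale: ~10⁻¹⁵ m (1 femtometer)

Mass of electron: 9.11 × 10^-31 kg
λ = 8.24 × 10^-11 m, which is between nuclear and atomic scales.

Using λ = h/√(2mKE):

KE = 221.6 eV = 3.550 × 10^-17 J

λ = h/√(2mKE)
λ = (6.626 × 10^-34 J·s) / √(2 × 9.11 × 10^-31 kg × 3.550 × 10^-17 J)
λ = 8.24 × 10^-11 m

Comparison:
- Atomic scale (10⁻¹⁰ m): λ is 0.82× this size
- Nuclear scale (10⁻¹⁵ m): λ is 8.2e+04× this size

The wavelength is between nuclear and atomic scales.

This wavelength is appropriate for probing atomic structure but too large for nuclear physics experiments.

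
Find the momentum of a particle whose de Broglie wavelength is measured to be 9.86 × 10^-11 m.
6.72 × 10^-24 kg·m/s

From the de Broglie relation λ = h/p, we solve for p:

p = h/λ
p = (6.626 × 10^-34 J·s) / (9.86 × 10^-11 m)
p = 6.72 × 10^-24 kg·m/s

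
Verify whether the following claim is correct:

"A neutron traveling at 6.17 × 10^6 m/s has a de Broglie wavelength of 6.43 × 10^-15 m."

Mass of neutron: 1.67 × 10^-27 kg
False

The claim is incorrect.

Using λ = h/(mv):
λ = (6.626 × 10^-34 J·s) / (1.67 × 10^-27 kg × 6.17 × 10^6 m/s)
λ = 6.43 × 10^-14 m

The actual wavelength differs from the claimed 6.43 × 10^-15 m.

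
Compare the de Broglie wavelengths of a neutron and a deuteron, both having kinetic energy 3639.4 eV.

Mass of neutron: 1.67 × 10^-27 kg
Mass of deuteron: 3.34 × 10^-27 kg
The neutron has the longer wavelength.

Using λ = h/√(2mKE):

For neutron: λ₁ = h/√(2m₁KE) = 4.75 × 10^-13 m
For deuteron: λ₂ = h/√(2m₂KE) = 3.36 × 10^-13 m

Since λ ∝ 1/√m at constant kinetic energy, the lighter particle has the longer wavelength.

The neutron has the longer de Broglie wavelength.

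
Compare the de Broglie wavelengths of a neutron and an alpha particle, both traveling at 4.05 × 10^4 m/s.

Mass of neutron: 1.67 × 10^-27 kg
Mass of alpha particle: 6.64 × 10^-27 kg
The neutron has the longer wavelength.

Using λ = h/(mv), since both particles have the same velocity, the wavelength depends only on mass.

For neutron: λ₁ = h/(m₁v) = 9.80 × 10^-12 m
For alpha particle: λ₂ = h/(m₂v) = 2.46 × 10^-12 m

Since λ ∝ 1/m at constant velocity, the lighter particle has the longer wavelength.

The neutron has the longer de Broglie wavelength.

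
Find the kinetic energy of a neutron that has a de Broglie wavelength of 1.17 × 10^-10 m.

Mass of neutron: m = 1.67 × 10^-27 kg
9.60 × 10^-21 J (or 0.0599 eV)

From λ = h/√(2mKE), we solve for KE:

λ² = h²/(2mKE)
KE = h²/(2mλ²)
KE = (6.626 × 10^-34 J·s)² / (2 × 1.67 × 10^-27 kg × (1.17 × 10^-10 m)²)
KE = 9.60 × 10^-21 J
KE = 0.0599 eV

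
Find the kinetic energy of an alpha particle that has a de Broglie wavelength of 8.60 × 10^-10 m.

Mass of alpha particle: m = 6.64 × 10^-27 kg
4.47 × 10^-23 J (or 2.79 × 10^-4 eV)

From λ = h/√(2mKE), we solve for KE:

λ² = h²/(2mKE)
KE = h²/(2mλ²)
KE = (6.626 × 10^-34 J·s)² / (2 × 6.64 × 10^-27 kg × (8.60 × 10^-10 m)²)
KE = 4.47 × 10^-23 J
KE = 2.79 × 10^-4 eV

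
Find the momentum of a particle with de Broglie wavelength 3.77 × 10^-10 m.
1.76 × 10^-24 kg·m/s

From the de Broglie relation λ = h/p, we solve for p:

p = h/λ
p = (6.626 × 10^-34 J·s) / (3.77 × 10^-10 m)
p = 1.76 × 10^-24 kg·m/s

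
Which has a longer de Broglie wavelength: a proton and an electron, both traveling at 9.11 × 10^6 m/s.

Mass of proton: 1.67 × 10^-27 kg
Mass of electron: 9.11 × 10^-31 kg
The electron has the longer wavelength.

Using λ = h/(mv), since both particles have the same velocity, the wavelength depends only on mass.

For proton: λ₁ = h/(m₁v) = 4.36 × 10^-14 m
For electron: λ₂ = h/(m₂v) = 7.98 × 10^-11 m

Since λ ∝ 1/m at constant velocity, the lighter particle has the longer wavelength.

The electron has the longer de Broglie wavelength.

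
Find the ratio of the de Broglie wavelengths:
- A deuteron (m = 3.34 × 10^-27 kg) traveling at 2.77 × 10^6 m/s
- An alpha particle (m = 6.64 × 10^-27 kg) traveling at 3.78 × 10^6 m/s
λ₁/λ₂ = 2.71

Using λ = h/(mv):

λ₁ = h/(m₁v₁) = 7.16 × 10^-14 m
λ₂ = h/(m₂v₂) = 2.64 × 10^-14 m

Ratio λ₁/λ₂ = (m₂v₂)/(m₁v₁)
         = (6.64 × 10^-27 kg × 3.78 × 10^6 m/s) / (3.34 × 10^-27 kg × 2.77 × 10^6 m/s)
         = 2.71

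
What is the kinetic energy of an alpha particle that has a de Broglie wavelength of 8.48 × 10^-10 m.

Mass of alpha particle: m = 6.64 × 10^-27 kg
4.60 × 10^-23 J (or 2.87 × 10^-4 eV)

From λ = h/√(2mKE), we solve for KE:

λ² = h²/(2mKE)
KE = h²/(2mλ²)
KE = (6.626 × 10^-34 J·s)² / (2 × 6.64 × 10^-27 kg × (8.48 × 10^-10 m)²)
KE = 4.60 × 10^-23 J
KE = 2.87 × 10^-4 eV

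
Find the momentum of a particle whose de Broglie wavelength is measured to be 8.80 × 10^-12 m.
7.53 × 10^-23 kg·m/s

From the de Broglie relation λ = h/p, we solve for p:

p = h/λ
p = (6.626 × 10^-34 J·s) / (8.80 × 10^-12 m)
p = 7.53 × 10^-23 kg·m/s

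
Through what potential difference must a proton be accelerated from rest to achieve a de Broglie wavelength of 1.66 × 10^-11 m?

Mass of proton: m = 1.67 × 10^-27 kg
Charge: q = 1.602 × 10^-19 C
2.98 V

From λ = h/√(2mqV), we solve for V:

λ² = h²/(2mqV)
V = h²/(2mqλ²)
V = (6.626 × 10^-34 J·s)² / (2 × 1.67 × 10^-27 kg × 1.602 × 10^-19 C × (1.66 × 10^-11 m)²)
V = 2.98 V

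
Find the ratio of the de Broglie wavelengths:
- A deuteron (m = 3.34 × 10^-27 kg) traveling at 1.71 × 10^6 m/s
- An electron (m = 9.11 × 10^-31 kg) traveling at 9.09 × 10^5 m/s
λ₁/λ₂ = 1.45 × 10^-4

Using λ = h/(mv):

λ₁ = h/(m₁v₁) = 1.16 × 10^-13 m
λ₂ = h/(m₂v₂) = 8.00 × 10^-10 m

Ratio λ₁/λ₂ = (m₂v₂)/(m₁v₁)
         = (9.11 × 10^-31 kg × 9.09 × 10^5 m/s) / (3.34 × 10^-27 kg × 1.71 × 10^6 m/s)
         = 1.45 × 10^-4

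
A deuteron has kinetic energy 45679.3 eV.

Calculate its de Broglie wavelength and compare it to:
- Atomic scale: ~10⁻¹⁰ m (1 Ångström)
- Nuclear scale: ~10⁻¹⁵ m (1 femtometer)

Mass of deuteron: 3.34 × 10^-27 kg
λ = 9.48 × 10^-14 m, which is between nuclear and atomic scales.

Using λ = h/√(2mKE):

KE = 45679.3 eV = 7.319 × 10^-15 J

λ = h/√(2mKE)
λ = (6.626 × 10^-34 J·s) / √(2 × 3.34 × 10^-27 kg × 7.319 × 10^-15 J)
λ = 9.48 × 10^-14 m

Comparison:
- Atomic scale (10⁻¹⁰ m): λ is 0.00095× this size
- Nuclear scale (10⁻¹⁵ m): λ is 95× this size

The wavelength is between nuclear and atomic scales.

This wavelength is appropriate for probing atomic structure but too large for nuclear physics experiments.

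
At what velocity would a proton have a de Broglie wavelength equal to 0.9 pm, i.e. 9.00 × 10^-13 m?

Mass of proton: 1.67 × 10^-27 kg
4.41 × 10^5 m/s

From λ = h/(mv), solve for v:

v = h/(mλ)
v = (6.626 × 10^-34 J·s) / (1.67 × 10^-27 kg × 9.00 × 10^-13 m)
v = 4.41 × 10^5 m/s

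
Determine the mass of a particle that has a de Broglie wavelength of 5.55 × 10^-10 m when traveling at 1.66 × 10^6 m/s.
7.19 × 10^-31 kg

From the de Broglie relation λ = h/(mv), we solve for m:

m = h/(λv)
m = (6.626 × 10^-34 J·s) / (5.55 × 10^-10 m × 1.66 × 10^6 m/s)
m = 7.19 × 10^-31 kg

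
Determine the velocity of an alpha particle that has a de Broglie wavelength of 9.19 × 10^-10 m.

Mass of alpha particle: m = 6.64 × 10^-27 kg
1.09 × 10^2 m/s

From the de Broglie relation λ = h/(mv), we solve for v:

v = h/(mλ)
v = (6.626 × 10^-34 J·s) / (6.64 × 10^-27 kg × 9.19 × 10^-10 m)
v = 1.09 × 10^2 m/s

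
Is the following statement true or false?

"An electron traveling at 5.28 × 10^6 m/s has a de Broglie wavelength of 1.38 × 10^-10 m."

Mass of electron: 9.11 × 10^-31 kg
True

The claim is correct.

Using λ = h/(mv):
λ = (6.626 × 10^-34 J·s) / (9.11 × 10^-31 kg × 5.28 × 10^6 m/s)
λ = 1.38 × 10^-10 m

This matches the claimed value.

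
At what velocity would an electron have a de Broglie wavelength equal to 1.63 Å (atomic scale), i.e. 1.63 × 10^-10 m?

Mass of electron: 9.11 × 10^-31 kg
4.46 × 10^6 m/s

From λ = h/(mv), solve for v:

v = h/(mλ)
v = (6.626 × 10^-34 J·s) / (9.11 × 10^-31 kg × 1.63 × 10^-10 m)
v = 4.46 × 10^6 m/s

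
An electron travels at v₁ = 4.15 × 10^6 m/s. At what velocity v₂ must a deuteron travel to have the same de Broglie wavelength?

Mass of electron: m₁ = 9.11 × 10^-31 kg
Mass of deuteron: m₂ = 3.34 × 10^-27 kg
v₂ = 1.13 × 10^3 m/s

For equal de Broglie wavelengths: λ₁ = λ₂

h/(m₁v₁) = h/(m₂v₂)
m₁v₁ = m₂v₂
v₂ = v₁ · (m₁/m₂)

v₂ = 4.15 × 10^6 m/s × (9.11 × 10^-31 kg / 3.34 × 10^-27 kg)
v₂ = 1.13 × 10^3 m/s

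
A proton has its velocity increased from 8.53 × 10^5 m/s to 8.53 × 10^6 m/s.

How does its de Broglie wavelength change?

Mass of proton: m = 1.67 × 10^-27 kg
The wavelength decreases by a factor of 10.

Using λ = h/(mv):

Initial wavelength: λ₁ = h/(mv₁) = 4.65 × 10^-13 m
Final wavelength: λ₂ = h/(mv₂) = 4.65 × 10^-14 m

Since λ ∝ 1/v, when velocity increases by a factor of 10, the wavelength decreases by a factor of 10.

λ₂/λ₁ = v₁/v₂ = 1/10

The wavelength decreases by a factor of 10.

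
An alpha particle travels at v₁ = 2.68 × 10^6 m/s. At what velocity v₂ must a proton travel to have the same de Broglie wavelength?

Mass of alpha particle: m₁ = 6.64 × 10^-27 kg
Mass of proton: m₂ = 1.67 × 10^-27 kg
v₂ = 1.07 × 10^7 m/s

For equal de Broglie wavelengths: λ₁ = λ₂

h/(m₁v₁) = h/(m₂v₂)
m₁v₁ = m₂v₂
v₂ = v₁ · (m₁/m₂)

v₂ = 2.68 × 10^6 m/s × (6.64 × 10^-27 kg / 1.67 × 10^-27 kg)
v₂ = 1.07 × 10^7 m/s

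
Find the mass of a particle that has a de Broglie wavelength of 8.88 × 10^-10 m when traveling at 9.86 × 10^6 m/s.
7.57 × 10^-32 kg

From the de Broglie relation λ = h/(mv), we solve for m:

m = h/(λv)
m = (6.626 × 10^-34 J·s) / (8.88 × 10^-10 m × 9.86 × 10^6 m/s)
m = 7.57 × 10^-32 kg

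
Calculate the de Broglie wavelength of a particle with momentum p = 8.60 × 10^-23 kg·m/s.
7.70 × 10^-12 m

Using the de Broglie relation λ = h/p:

λ = h/p
λ = (6.626 × 10^-34 J·s) / (8.60 × 10^-23 kg·m/s)
λ = 7.70 × 10^-12 m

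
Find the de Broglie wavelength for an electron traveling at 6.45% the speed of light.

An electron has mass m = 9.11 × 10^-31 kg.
3.76 × 10^-11 m

Using the de Broglie relation λ = h/(mv):

v = 6.45% × c = 1.934 × 10^7 m/s

λ = h/(mv)
λ = (6.626 × 10^-34 J·s) / (9.11 × 10^-31 kg × 1.934 × 10^7 m/s)
λ = 3.76 × 10^-11 m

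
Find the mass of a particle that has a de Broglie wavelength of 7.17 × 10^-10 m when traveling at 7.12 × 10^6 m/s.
1.30 × 10^-31 kg

From the de Broglie relation λ = h/(mv), we solve for m:

m = h/(λv)
m = (6.626 × 10^-34 J·s) / (7.17 × 10^-10 m × 7.12 × 10^6 m/s)
m = 1.30 × 10^-31 kg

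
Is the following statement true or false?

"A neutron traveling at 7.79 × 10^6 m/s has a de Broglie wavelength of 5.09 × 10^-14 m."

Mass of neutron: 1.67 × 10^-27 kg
True

The claim is correct.

Using λ = h/(mv):
λ = (6.626 × 10^-34 J·s) / (1.67 × 10^-27 kg × 7.79 × 10^6 m/s)
λ = 5.09 × 10^-14 m

This matches the claimed value.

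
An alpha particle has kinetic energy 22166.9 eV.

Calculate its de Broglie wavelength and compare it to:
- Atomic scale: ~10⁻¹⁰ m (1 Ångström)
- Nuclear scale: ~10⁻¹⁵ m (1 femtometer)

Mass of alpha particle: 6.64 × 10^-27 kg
λ = 9.65 × 10^-14 m, which is between nuclear and atomic scales.

Using λ = h/√(2mKE):

KE = 22166.9 eV = 3.552 × 10^-15 J

λ = h/√(2mKE)
λ = (6.626 × 10^-34 J·s) / √(2 × 6.64 × 10^-27 kg × 3.552 × 10^-15 J)
λ = 9.65 × 10^-14 m

Comparison:
- Atomic scale (10⁻¹⁰ m): λ is 0.00096× this size
- Nuclear scale (10⁻¹⁵ m): λ is 96× this size

The wavelength is between nuclear and atomic scales.

This wavelength is appropriate for probing atomic structure but too large for nuclear physics experiments.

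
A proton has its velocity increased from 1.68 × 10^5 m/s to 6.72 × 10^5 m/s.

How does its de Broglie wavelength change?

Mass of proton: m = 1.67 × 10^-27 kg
The wavelength decreases by a factor of 4.

Using λ = h/(mv):

Initial wavelength: λ₁ = h/(mv₁) = 2.36 × 10^-12 m
Final wavelength: λ₂ = h/(mv₂) = 5.90 × 10^-13 m

Since λ ∝ 1/v, when velocity increases by a factor of 4, the wavelength decreases by a factor of 4.

λ₂/λ₁ = v₁/v₂ = 1/4

The wavelength decreases by a factor of 4.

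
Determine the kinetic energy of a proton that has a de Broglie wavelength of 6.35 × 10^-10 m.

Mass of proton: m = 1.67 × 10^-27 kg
3.26 × 10^-22 J (or 2.03 × 10^-3 eV)

From λ = h/√(2mKE), we solve for KE:

λ² = h²/(2mKE)
KE = h²/(2mλ²)
KE = (6.626 × 10^-34 J·s)² / (2 × 1.67 × 10^-27 kg × (6.35 × 10^-10 m)²)
KE = 3.26 × 10^-22 J
KE = 2.03 × 10^-3 eV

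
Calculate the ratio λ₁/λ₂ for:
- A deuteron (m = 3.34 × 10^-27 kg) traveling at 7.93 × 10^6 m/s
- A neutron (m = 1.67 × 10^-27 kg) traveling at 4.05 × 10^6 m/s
λ₁/λ₂ = 0.255

Using λ = h/(mv):

λ₁ = h/(m₁v₁) = 2.50 × 10^-14 m
λ₂ = h/(m₂v₂) = 9.80 × 10^-14 m

Ratio λ₁/λ₂ = (m₂v₂)/(m₁v₁)
         = (1.67 × 10^-27 kg × 4.05 × 10^6 m/s) / (3.34 × 10^-27 kg × 7.93 × 10^6 m/s)
         = 0.255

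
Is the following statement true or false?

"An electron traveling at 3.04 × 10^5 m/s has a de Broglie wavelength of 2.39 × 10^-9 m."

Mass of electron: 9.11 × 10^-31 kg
True

The claim is correct.

Using λ = h/(mv):
λ = (6.626 × 10^-34 J·s) / (9.11 × 10^-31 kg × 3.04 × 10^5 m/s)
λ = 2.39 × 10^-9 m

This matches the claimed value.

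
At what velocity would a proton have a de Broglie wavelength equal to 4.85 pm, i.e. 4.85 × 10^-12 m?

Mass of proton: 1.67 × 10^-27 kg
8.18 × 10^4 m/s

From λ = h/(mv), solve for v:

v = h/(mλ)
v = (6.626 × 10^-34 J·s) / (1.67 × 10^-27 kg × 4.85 × 10^-12 m)
v = 8.18 × 10^4 m/s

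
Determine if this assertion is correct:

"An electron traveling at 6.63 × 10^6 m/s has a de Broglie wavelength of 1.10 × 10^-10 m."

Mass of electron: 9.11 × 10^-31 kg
True

The claim is correct.

Using λ = h/(mv):
λ = (6.626 × 10^-34 J·s) / (9.11 × 10^-31 kg × 6.63 × 10^6 m/s)
λ = 1.10 × 10^-10 m

This matches the claimed value.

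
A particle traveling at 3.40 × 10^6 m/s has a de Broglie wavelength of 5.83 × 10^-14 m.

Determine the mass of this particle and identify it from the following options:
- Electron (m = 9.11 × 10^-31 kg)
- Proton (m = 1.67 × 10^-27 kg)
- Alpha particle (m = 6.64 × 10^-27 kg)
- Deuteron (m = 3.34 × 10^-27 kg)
The particle is a deuteron.

From λ = h/(mv), solve for mass:

m = h/(λv)
m = (6.626 × 10^-34 J·s) / (5.83 × 10^-14 m × 3.40 × 10^6 m/s)
m = 3.34 × 10^-27 kg

Comparing with the listed masses, this is closest to a deuteron.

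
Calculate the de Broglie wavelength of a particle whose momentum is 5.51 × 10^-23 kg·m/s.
1.20 × 10^-11 m

Using the de Broglie relation λ = h/p:

λ = h/p
λ = (6.626 × 10^-34 J·s) / (5.51 × 10^-23 kg·m/s)
λ = 1.20 × 10^-11 m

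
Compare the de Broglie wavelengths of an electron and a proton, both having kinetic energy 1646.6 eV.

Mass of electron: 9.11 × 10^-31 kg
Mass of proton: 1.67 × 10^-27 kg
The electron has the longer wavelength.

Using λ = h/√(2mKE):

For electron: λ₁ = h/√(2m₁KE) = 3.02 × 10^-11 m
For proton: λ₂ = h/√(2m₂KE) = 7.06 × 10^-13 m

Since λ ∝ 1/√m at constant kinetic energy, the lighter particle has the longer wavelength.

The electron has the longer de Broglie wavelength.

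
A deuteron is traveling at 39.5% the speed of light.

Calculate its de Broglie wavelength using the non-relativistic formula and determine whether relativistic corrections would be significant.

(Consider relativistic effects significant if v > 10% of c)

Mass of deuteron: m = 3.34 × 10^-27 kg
Yes, relativistic corrections are needed.

Using the non-relativistic de Broglie formula λ = h/(mv):

v = 39.5% × c = 1.184 × 10^8 m/s

λ = h/(mv)
λ = (6.626 × 10^-34 J·s) / (3.34 × 10^-27 kg × 1.184 × 10^8 m/s)
λ = 1.68 × 10^-15 m

Since v = 39.5% of c > 10% of c, relativistic corrections ARE significant and the actual wavelength would differ from this non-relativistic estimate.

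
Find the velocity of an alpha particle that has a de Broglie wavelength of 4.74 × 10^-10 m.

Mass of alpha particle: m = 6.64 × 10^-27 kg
2.11 × 10^2 m/s

From the de Broglie relation λ = h/(mv), we solve for v:

v = h/(mλ)
v = (6.626 × 10^-34 J·s) / (6.64 × 10^-27 kg × 4.74 × 10^-10 m)
v = 2.11 × 10^2 m/s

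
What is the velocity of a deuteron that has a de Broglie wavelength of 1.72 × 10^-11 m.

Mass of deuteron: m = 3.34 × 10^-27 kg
1.15 × 10^4 m/s

From the de Broglie relation λ = h/(mv), we solve for v:

v = h/(mλ)
v = (6.626 × 10^-34 J·s) / (3.34 × 10^-27 kg × 1.72 × 10^-11 m)
v = 1.15 × 10^4 m/s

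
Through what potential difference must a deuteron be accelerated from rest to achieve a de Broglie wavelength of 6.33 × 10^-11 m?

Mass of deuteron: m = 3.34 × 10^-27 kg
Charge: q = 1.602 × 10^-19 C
1.02 × 10^-1 V

From λ = h/√(2mqV), we solve for V:

λ² = h²/(2mqV)
V = h²/(2mqλ²)
V = (6.626 × 10^-34 J·s)² / (2 × 3.34 × 10^-27 kg × 1.602 × 10^-19 C × (6.33 × 10^-11 m)²)
V = 1.02 × 10^-1 V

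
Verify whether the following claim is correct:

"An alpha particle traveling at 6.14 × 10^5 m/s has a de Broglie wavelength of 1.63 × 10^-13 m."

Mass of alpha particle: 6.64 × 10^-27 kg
True

The claim is correct.

Using λ = h/(mv):
λ = (6.626 × 10^-34 J·s) / (6.64 × 10^-27 kg × 6.14 × 10^5 m/s)
λ = 1.63 × 10^-13 m

This matches the claimed value.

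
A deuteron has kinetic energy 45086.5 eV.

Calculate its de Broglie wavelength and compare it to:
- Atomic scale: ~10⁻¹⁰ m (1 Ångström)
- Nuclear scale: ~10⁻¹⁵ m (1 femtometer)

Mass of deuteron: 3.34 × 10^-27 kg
λ = 9.54 × 10^-14 m, which is between nuclear and atomic scales.

Using λ = h/√(2mKE):

KE = 45086.5 eV = 7.224 × 10^-15 J

λ = h/√(2mKE)
λ = (6.626 × 10^-34 J·s) / √(2 × 3.34 × 10^-27 kg × 7.224 × 10^-15 J)
λ = 9.54 × 10^-14 m

Comparison:
- Atomic scale (10⁻¹⁰ m): λ is 0.00095× this size
- Nuclear scale (10⁻¹⁵ m): λ is 95× this size

The wavelength is between nuclear and atomic scales.

This wavelength is appropriate for probing atomic structure but too large for nuclear physics experiments.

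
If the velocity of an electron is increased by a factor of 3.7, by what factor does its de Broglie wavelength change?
The wavelength decreases by a factor of 3.7.

From λ = h/(mv), the wavelength is inversely proportional to velocity:

λ ∝ 1/v

If v → 3.7v, then λ → λ/3.7

When velocity is increased by a factor of 3.7, the wavelength decreases by a factor of 3.7.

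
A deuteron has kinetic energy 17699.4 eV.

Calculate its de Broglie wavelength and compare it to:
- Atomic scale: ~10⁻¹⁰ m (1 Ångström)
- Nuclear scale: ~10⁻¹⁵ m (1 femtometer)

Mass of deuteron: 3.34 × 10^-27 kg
λ = 1.52 × 10^-13 m, which is between nuclear and atomic scales.

Using λ = h/√(2mKE):

KE = 17699.4 eV = 2.836 × 10^-15 J

λ = h/√(2mKE)
λ = (6.626 × 10^-34 J·s) / √(2 × 3.34 × 10^-27 kg × 2.836 × 10^-15 J)
λ = 1.52 × 10^-13 m

Comparison:
- Atomic scale (10⁻¹⁰ m): λ is 0.0015× this size
- Nuclear scale (10⁻¹⁵ m): λ is 1.5e+02× this size

The wavelength is between nuclear and atomic scales.

This wavelength is appropriate for probing atomic structure but too large for nuclear physics experiments.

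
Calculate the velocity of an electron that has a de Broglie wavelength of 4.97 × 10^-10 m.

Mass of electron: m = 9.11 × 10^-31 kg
1.46 × 10^6 m/s

From the de Broglie relation λ = h/(mv), we solve for v:

v = h/(mλ)
v = (6.626 × 10^-34 J·s) / (9.11 × 10^-31 kg × 4.97 × 10^-10 m)
v = 1.46 × 10^6 m/s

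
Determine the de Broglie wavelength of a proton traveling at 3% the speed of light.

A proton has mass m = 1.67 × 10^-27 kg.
4.41 × 10^-14 m

Using the de Broglie relation λ = h/(mv):

v = 3% × c = 8.994 × 10^6 m/s

λ = h/(mv)
λ = (6.626 × 10^-34 J·s) / (1.67 × 10^-27 kg × 8.994 × 10^6 m/s)
λ = 4.41 × 10^-14 m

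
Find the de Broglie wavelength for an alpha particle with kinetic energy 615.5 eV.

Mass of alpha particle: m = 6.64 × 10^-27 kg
5.79 × 10^-13 m

Using λ = h/√(2mKE):

First convert KE to Joules: KE = 615.5 eV = 9.861 × 10^-17 J

λ = h/√(2mKE)
λ = (6.626 × 10^-34 J·s) / √(2 × 6.64 × 10^-27 kg × 9.861 × 10^-17 J)
λ = 5.79 × 10^-13 m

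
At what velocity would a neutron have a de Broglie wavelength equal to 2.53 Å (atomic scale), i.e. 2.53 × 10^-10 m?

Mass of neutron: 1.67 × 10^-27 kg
1.57 × 10^3 m/s

From λ = h/(mv), solve for v:

v = h/(mλ)
v = (6.626 × 10^-34 J·s) / (1.67 × 10^-27 kg × 2.53 × 10^-10 m)
v = 1.57 × 10^3 m/s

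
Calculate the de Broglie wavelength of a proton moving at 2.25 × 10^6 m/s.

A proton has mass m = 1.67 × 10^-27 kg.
1.76 × 10^-13 m

Using the de Broglie relation λ = h/(mv):

λ = h/(mv)
λ = (6.626 × 10^-34 J·s) / (1.67 × 10^-27 kg × 2.25 × 10^6 m/s)
λ = 1.76 × 10^-13 m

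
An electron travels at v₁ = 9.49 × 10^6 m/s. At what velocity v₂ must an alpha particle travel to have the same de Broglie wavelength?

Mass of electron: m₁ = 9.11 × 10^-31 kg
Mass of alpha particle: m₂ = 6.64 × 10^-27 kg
v₂ = 1.30 × 10^3 m/s

For equal de Broglie wavelengths: λ₁ = λ₂

h/(m₁v₁) = h/(m₂v₂)
m₁v₁ = m₂v₂
v₂ = v₁ · (m₁/m₂)

v₂ = 9.49 × 10^6 m/s × (9.11 × 10^-31 kg / 6.64 × 10^-27 kg)
v₂ = 1.30 × 10^3 m/s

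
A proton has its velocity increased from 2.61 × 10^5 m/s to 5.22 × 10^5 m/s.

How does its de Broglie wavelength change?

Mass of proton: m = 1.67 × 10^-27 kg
The wavelength decreases by a factor of 2.

Using λ = h/(mv):

Initial wavelength: λ₁ = h/(mv₁) = 1.52 × 10^-12 m
Final wavelength: λ₂ = h/(mv₂) = 7.60 × 10^-13 m

Since λ ∝ 1/v, when velocity increases by a factor of 2, the wavelength decreases by a factor of 2.

λ₂/λ₁ = v₁/v₂ = 1/2

The wavelength decreases by a factor of 2.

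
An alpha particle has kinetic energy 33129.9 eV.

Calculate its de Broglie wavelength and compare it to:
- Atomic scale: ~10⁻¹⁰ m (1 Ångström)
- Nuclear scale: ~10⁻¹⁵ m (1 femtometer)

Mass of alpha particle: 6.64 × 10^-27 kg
λ = 7.89 × 10^-14 m, which is between nuclear and atomic scales.

Using λ = h/√(2mKE):

KE = 33129.9 eV = 5.308 × 10^-15 J

λ = h/√(2mKE)
λ = (6.626 × 10^-34 J·s) / √(2 × 6.64 × 10^-27 kg × 5.308 × 10^-15 J)
λ = 7.89 × 10^-14 m

Comparison:
- Atomic scale (10⁻¹⁰ m): λ is 0.00079× this size
- Nuclear scale (10⁻¹⁵ m): λ is 79× this size

The wavelength is between nuclear and atomic scales.

This wavelength is appropriate for probing atomic structure but too large for nuclear physics experiments.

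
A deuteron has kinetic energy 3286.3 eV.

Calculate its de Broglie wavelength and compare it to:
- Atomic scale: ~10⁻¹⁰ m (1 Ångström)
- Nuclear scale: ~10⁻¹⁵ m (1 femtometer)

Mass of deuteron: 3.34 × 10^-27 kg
λ = 3.53 × 10^-13 m, which is between nuclear and atomic scales.

Using λ = h/√(2mKE):

KE = 3286.3 eV = 5.265 × 10^-16 J

λ = h/√(2mKE)
λ = (6.626 × 10^-34 J·s) / √(2 × 3.34 × 10^-27 kg × 5.265 × 10^-16 J)
λ = 3.53 × 10^-13 m

Comparison:
- Atomic scale (10⁻¹⁰ m): λ is 0.0035× this size
- Nuclear scale (10⁻¹⁵ m): λ is 3.5e+02× this size

The wavelength is between nuclear and atomic scales.

This wavelength is appropriate for probing atomic structure but too large for nuclear physics experiments.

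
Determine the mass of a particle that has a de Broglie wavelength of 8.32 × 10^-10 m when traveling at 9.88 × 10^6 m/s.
8.06 × 10^-32 kg

From the de Broglie relation λ = h/(mv), we solve for m:

m = h/(λv)
m = (6.626 × 10^-34 J·s) / (8.32 × 10^-10 m × 9.88 × 10^6 m/s)
m = 8.06 × 10^-32 kg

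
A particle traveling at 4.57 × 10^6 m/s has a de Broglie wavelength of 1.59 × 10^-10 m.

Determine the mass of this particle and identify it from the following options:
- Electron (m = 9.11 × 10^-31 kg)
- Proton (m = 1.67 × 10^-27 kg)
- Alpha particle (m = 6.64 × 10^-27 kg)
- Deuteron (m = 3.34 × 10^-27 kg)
The particle is an electron.

From λ = h/(mv), solve for mass:

m = h/(λv)
m = (6.626 × 10^-34 J·s) / (1.59 × 10^-10 m × 4.57 × 10^6 m/s)
m = 9.12 × 10^-31 kg

Comparing with the listed masses, this is closest to an electron.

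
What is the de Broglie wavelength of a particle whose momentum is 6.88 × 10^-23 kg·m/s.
9.63 × 10^-12 m

Using the de Broglie relation λ = h/p:

λ = h/p
λ = (6.626 × 10^-34 J·s) / (6.88 × 10^-23 kg·m/s)
λ = 9.63 × 10^-12 m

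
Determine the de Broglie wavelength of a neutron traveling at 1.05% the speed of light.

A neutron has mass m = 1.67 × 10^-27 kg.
1.26 × 10^-13 m

Using the de Broglie relation λ = h/(mv):

v = 1.05% × c = 3.148 × 10^6 m/s

λ = h/(mv)
λ = (6.626 × 10^-34 J·s) / (1.67 × 10^-27 kg × 3.148 × 10^6 m/s)
λ = 1.26 × 10^-13 m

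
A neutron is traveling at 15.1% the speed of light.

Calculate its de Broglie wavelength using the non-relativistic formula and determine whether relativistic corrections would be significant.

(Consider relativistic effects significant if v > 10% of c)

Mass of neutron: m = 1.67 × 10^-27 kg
Yes, relativistic corrections are needed.

Using the non-relativistic de Broglie formula λ = h/(mv):

v = 15.1% × c = 4.527 × 10^7 m/s

λ = h/(mv)
λ = (6.626 × 10^-34 J·s) / (1.67 × 10^-27 kg × 4.527 × 10^7 m/s)
λ = 8.76 × 10^-15 m

Since v = 15.1% of c > 10% of c, relativistic corrections ARE significant and the actual wavelength would differ from this non-relativistic estimate.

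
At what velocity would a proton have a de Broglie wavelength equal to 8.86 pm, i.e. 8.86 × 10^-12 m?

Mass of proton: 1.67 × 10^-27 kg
4.48 × 10^4 m/s

From λ = h/(mv), solve for v:

v = h/(mλ)
v = (6.626 × 10^-34 J·s) / (1.67 × 10^-27 kg × 8.86 × 10^-12 m)
v = 4.48 × 10^4 m/s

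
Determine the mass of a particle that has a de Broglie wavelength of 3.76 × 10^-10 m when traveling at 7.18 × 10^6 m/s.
2.45 × 10^-31 kg

From the de Broglie relation λ = h/(mv), we solve for m:

m = h/(λv)
m = (6.626 × 10^-34 J·s) / (3.76 × 10^-10 m × 7.18 × 10^6 m/s)
m = 2.45 × 10^-31 kg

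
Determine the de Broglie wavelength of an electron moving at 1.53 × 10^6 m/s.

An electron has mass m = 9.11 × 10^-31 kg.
4.75 × 10^-10 m

Using the de Broglie relation λ = h/(mv):

λ = h/(mv)
λ = (6.626 × 10^-34 J·s) / (9.11 × 10^-31 kg × 1.53 × 10^6 m/s)
λ = 4.75 × 10^-10 m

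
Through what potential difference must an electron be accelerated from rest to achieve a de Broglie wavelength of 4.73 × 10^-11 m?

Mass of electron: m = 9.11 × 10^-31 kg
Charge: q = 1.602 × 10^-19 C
672 V

From λ = h/√(2mqV), we solve for V:

λ² = h²/(2mqV)
V = h²/(2mqλ²)
V = (6.626 × 10^-34 J·s)² / (2 × 9.11 × 10^-31 kg × 1.602 × 10^-19 C × (4.73 × 10^-11 m)²)
V = 672 V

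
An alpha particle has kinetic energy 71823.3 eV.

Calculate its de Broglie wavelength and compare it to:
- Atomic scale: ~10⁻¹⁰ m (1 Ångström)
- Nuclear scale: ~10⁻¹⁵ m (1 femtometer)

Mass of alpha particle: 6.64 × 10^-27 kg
λ = 5.36 × 10^-14 m, which is between nuclear and atomic scales.

Using λ = h/√(2mKE):

KE = 71823.3 eV = 1.151 × 10^-14 J

λ = h/√(2mKE)
λ = (6.626 × 10^-34 J·s) / √(2 × 6.64 × 10^-27 kg × 1.151 × 10^-14 J)
λ = 5.36 × 10^-14 m

Comparison:
- Atomic scale (10⁻¹⁰ m): λ is 0.00054× this size
- Nuclear scale (10⁻¹⁵ m): λ is 54× this size

The wavelength is between nuclear and atomic scales.

This wavelength is appropriate for probing atomic structure but too large for nuclear physics experiments.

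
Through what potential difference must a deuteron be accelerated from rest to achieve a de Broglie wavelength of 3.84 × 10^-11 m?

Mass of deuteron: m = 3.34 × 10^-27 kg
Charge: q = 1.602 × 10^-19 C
2.78 × 10^-1 V

From λ = h/√(2mqV), we solve for V:

λ² = h²/(2mqV)
V = h²/(2mqλ²)
V = (6.626 × 10^-34 J·s)² / (2 × 3.34 × 10^-27 kg × 1.602 × 10^-19 C × (3.84 × 10^-11 m)²)
V = 2.78 × 10^-1 V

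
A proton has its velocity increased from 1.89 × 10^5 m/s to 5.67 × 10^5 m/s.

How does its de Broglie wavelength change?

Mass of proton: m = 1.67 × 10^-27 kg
The wavelength decreases by a factor of 3.

Using λ = h/(mv):

Initial wavelength: λ₁ = h/(mv₁) = 2.10 × 10^-12 m
Final wavelength: λ₂ = h/(mv₂) = 7.00 × 10^-13 m

Since λ ∝ 1/v, when velocity increases by a factor of 3, the wavelength decreases by a factor of 3.

λ₂/λ₁ = v₁/v₂ = 1/3

The wavelength decreases by a factor of 3.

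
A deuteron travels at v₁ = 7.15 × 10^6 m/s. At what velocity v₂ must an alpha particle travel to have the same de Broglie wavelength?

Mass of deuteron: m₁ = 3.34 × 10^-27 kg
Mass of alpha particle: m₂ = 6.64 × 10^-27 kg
v₂ = 3.60 × 10^6 m/s

For equal de Broglie wavelengths: λ₁ = λ₂

h/(m₁v₁) = h/(m₂v₂)
m₁v₁ = m₂v₂
v₂ = v₁ · (m₁/m₂)

v₂ = 7.15 × 10^6 m/s × (3.34 × 10^-27 kg / 6.64 × 10^-27 kg)
v₂ = 3.60 × 10^6 m/s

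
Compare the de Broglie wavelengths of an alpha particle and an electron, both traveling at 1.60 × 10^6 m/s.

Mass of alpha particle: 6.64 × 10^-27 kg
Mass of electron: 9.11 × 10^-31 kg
The electron has the longer wavelength.

Using λ = h/(mv), since both particles have the same velocity, the wavelength depends only on mass.

For alpha particle: λ₁ = h/(m₁v) = 6.24 × 10^-14 m
For electron: λ₂ = h/(m₂v) = 4.55 × 10^-10 m

Since λ ∝ 1/m at constant velocity, the lighter particle has the longer wavelength.

The electron has the longer de Broglie wavelength.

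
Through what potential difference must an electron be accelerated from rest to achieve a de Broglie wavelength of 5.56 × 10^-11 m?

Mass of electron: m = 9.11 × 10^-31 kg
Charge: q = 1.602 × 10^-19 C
487 V

From λ = h/√(2mqV), we solve for V:

λ² = h²/(2mqV)
V = h²/(2mqλ²)
V = (6.626 × 10^-34 J·s)² / (2 × 9.11 × 10^-31 kg × 1.602 × 10^-19 C × (5.56 × 10^-11 m)²)
V = 487 V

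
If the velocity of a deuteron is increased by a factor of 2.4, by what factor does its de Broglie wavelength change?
The wavelength decreases by a factor of 2.4.

From λ = h/(mv), the wavelength is inversely proportional to velocity:

λ ∝ 1/v

If v → 2.4v, then λ → λ/2.4

When velocity is increased by a factor of 2.4, the wavelength decreases by a factor of 2.4.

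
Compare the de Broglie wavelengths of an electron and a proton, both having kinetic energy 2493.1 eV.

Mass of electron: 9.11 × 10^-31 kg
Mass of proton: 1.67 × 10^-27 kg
The electron has the longer wavelength.

Using λ = h/√(2mKE):

For electron: λ₁ = h/√(2m₁KE) = 2.46 × 10^-11 m
For proton: λ₂ = h/√(2m₂KE) = 5.74 × 10^-13 m

Since λ ∝ 1/√m at constant kinetic energy, the lighter particle has the longer wavelength.

The electron has the longer de Broglie wavelength.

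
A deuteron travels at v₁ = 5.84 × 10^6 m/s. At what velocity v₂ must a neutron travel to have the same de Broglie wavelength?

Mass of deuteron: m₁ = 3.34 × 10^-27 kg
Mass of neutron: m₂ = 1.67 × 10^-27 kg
v₂ = 1.17 × 10^7 m/s

For equal de Broglie wavelengths: λ₁ = λ₂

h/(m₁v₁) = h/(m₂v₂)
m₁v₁ = m₂v₂
v₂ = v₁ · (m₁/m₂)

v₂ = 5.84 × 10^6 m/s × (3.34 × 10^-27 kg / 1.67 × 10^-27 kg)
v₂ = 1.17 × 10^7 m/s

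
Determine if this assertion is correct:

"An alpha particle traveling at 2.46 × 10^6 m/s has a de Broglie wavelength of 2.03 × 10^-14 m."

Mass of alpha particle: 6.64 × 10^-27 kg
False

The claim is incorrect.

Using λ = h/(mv):
λ = (6.626 × 10^-34 J·s) / (6.64 × 10^-27 kg × 2.46 × 10^6 m/s)
λ = 4.06 × 10^-14 m

The actual wavelength differs from the claimed 2.03 × 10^-14 m.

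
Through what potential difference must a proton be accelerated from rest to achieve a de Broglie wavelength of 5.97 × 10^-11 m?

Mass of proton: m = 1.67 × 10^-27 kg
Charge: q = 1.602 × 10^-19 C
2.30 × 10^-1 V

From λ = h/√(2mqV), we solve for V:

λ² = h²/(2mqV)
V = h²/(2mqλ²)
V = (6.626 × 10^-34 J·s)² / (2 × 1.67 × 10^-27 kg × 1.602 × 10^-19 C × (5.97 × 10^-11 m)²)
V = 2.30 × 10^-1 V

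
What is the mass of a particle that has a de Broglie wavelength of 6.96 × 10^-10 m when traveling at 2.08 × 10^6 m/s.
4.58 × 10^-31 kg

From the de Broglie relation λ = h/(mv), we solve for m:

m = h/(λv)
m = (6.626 × 10^-34 J·s) / (6.96 × 10^-10 m × 2.08 × 10^6 m/s)
m = 4.58 × 10^-31 kg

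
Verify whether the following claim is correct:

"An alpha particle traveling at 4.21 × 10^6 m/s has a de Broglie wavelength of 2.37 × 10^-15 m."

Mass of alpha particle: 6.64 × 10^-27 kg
False

The claim is incorrect.

Using λ = h/(mv):
λ = (6.626 × 10^-34 J·s) / (6.64 × 10^-27 kg × 4.21 × 10^6 m/s)
λ = 2.37 × 10^-14 m

The actual wavelength differs from the claimed 2.37 × 10^-15 m.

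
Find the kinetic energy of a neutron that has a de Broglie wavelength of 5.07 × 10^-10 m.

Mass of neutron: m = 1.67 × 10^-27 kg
5.11 × 10^-22 J (or 3.19 × 10^-3 eV)

From λ = h/√(2mKE), we solve for KE:

λ² = h²/(2mKE)
KE = h²/(2mλ²)
KE = (6.626 × 10^-34 J·s)² / (2 × 1.67 × 10^-27 kg × (5.07 × 10^-10 m)²)
KE = 5.11 × 10^-22 J
KE = 3.19 × 10^-3 eV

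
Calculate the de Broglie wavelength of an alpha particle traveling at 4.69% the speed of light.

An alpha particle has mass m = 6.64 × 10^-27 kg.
7.10 × 10^-15 m

Using the de Broglie relation λ = h/(mv):

v = 4.69% × c = 1.406 × 10^7 m/s

λ = h/(mv)
λ = (6.626 × 10^-34 J·s) / (6.64 × 10^-27 kg × 1.406 × 10^7 m/s)
λ = 7.10 × 10^-15 m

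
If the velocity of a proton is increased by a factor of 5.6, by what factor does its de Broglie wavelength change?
The wavelength decreases by a factor of 5.6.

From λ = h/(mv), the wavelength is inversely proportional to velocity:

λ ∝ 1/v

If v → 5.6v, then λ → λ/5.6

When velocity is increased by a factor of 5.6, the wavelength decreases by a factor of 5.6.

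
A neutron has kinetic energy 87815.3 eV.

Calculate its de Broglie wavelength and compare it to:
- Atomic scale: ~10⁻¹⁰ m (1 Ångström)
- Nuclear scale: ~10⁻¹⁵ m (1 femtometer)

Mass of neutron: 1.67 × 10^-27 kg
λ = 9.67 × 10^-14 m, which is between nuclear and atomic scales.

Using λ = h/√(2mKE):

KE = 87815.3 eV = 1.407 × 10^-14 J

λ = h/√(2mKE)
λ = (6.626 × 10^-34 J·s) / √(2 × 1.67 × 10^-27 kg × 1.407 × 10^-14 J)
λ = 9.67 × 10^-14 m

Comparison:
- Atomic scale (10⁻¹⁰ m): λ is 0.00097× this size
- Nuclear scale (10⁻¹⁵ m): λ is 97× this size

The wavelength is between nuclear and atomic scales.

This wavelength is appropriate for probing atomic structure but too large for nuclear physics experiments.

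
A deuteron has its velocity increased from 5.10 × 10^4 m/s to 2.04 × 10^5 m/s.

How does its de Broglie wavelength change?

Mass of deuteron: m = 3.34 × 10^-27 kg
The wavelength decreases by a factor of 4.

Using λ = h/(mv):

Initial wavelength: λ₁ = h/(mv₁) = 3.89 × 10^-12 m
Final wavelength: λ₂ = h/(mv₂) = 9.72 × 10^-13 m

Since λ ∝ 1/v, when velocity increases by a factor of 4, the wavelength decreases by a factor of 4.

λ₂/λ₁ = v₁/v₂ = 1/4

The wavelength decreases by a factor of 4.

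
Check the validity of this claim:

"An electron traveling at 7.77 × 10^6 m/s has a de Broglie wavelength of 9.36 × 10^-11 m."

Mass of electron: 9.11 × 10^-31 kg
True

The claim is correct.

Using λ = h/(mv):
λ = (6.626 × 10^-34 J·s) / (9.11 × 10^-31 kg × 7.77 × 10^6 m/s)
λ = 9.36 × 10^-11 m

This matches the claimed value.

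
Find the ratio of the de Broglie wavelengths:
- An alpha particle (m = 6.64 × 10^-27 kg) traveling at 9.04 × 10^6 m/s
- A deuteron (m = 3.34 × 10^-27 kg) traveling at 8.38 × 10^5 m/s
λ₁/λ₂ = 0.0466

Using λ = h/(mv):

λ₁ = h/(m₁v₁) = 1.10 × 10^-14 m
λ₂ = h/(m₂v₂) = 2.37 × 10^-13 m

Ratio λ₁/λ₂ = (m₂v₂)/(m₁v₁)
         = (3.34 × 10^-27 kg × 8.38 × 10^5 m/s) / (6.64 × 10^-27 kg × 9.04 × 10^6 m/s)
         = 0.0466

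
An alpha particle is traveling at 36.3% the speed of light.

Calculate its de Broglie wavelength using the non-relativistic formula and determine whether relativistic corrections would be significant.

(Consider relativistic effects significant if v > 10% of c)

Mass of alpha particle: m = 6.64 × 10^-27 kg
Yes, relativistic corrections are needed.

Using the non-relativistic de Broglie formula λ = h/(mv):

v = 36.3% × c = 1.088 × 10^8 m/s

λ = h/(mv)
λ = (6.626 × 10^-34 J·s) / (6.64 × 10^-27 kg × 1.088 × 10^8 m/s)
λ = 9.17 × 10^-16 m

Since v = 36.3% of c > 10% of c, relativistic corrections ARE significant and the actual wavelength would differ from this non-relativistic estimate.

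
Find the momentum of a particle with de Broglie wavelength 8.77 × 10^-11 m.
7.56 × 10^-24 kg·m/s

From the de Broglie relation λ = h/p, we solve for p:

p = h/λ
p = (6.626 × 10^-34 J·s) / (8.77 × 10^-11 m)
p = 7.56 × 10^-24 kg·m/s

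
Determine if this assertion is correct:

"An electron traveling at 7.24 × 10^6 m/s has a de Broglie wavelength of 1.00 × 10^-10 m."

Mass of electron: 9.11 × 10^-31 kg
True

The claim is correct.

Using λ = h/(mv):
λ = (6.626 × 10^-34 J·s) / (9.11 × 10^-31 kg × 7.24 × 10^6 m/s)
λ = 1.00 × 10^-10 m

This matches the claimed value.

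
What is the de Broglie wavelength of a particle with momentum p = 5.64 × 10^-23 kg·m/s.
1.17 × 10^-11 m

Using the de Broglie relation λ = h/p:

λ = h/p
λ = (6.626 × 10^-34 J·s) / (5.64 × 10^-23 kg·m/s)
λ = 1.17 × 10^-11 m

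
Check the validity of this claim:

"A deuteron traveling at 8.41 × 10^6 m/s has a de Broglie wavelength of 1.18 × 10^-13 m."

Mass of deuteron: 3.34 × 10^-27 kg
False

The claim is incorrect.

Using λ = h/(mv):
λ = (6.626 × 10^-34 J·s) / (3.34 × 10^-27 kg × 8.41 × 10^6 m/s)
λ = 2.36 × 10^-14 m

The actual wavelength differs from the claimed 1.18 × 10^-13 m.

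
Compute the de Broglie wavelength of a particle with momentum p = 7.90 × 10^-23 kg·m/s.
8.39 × 10^-12 m

Using the de Broglie relation λ = h/p:

λ = h/p
λ = (6.626 × 10^-34 J·s) / (7.90 × 10^-23 kg·m/s)
λ = 8.39 × 10^-12 m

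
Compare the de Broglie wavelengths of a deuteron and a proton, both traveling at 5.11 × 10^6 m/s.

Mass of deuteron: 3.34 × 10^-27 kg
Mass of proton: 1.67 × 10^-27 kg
The proton has the longer wavelength.

Using λ = h/(mv), since both particles have the same velocity, the wavelength depends only on mass.

For deuteron: λ₁ = h/(m₁v) = 3.88 × 10^-14 m
For proton: λ₂ = h/(m₂v) = 7.76 × 10^-14 m

Since λ ∝ 1/m at constant velocity, the lighter particle has the longer wavelength.

The proton has the longer de Broglie wavelength.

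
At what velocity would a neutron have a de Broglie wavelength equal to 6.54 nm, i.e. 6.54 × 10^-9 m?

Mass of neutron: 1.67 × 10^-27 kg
6.07 × 10^1 m/s

From λ = h/(mv), solve for v:

v = h/(mλ)
v = (6.626 × 10^-34 J·s) / (1.67 × 10^-27 kg × 6.54 × 10^-9 m)
v = 6.07 × 10^1 m/s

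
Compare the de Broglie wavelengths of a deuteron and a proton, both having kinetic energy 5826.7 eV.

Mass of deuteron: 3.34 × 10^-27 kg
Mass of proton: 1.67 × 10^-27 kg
The proton has the longer wavelength.

Using λ = h/√(2mKE):

For deuteron: λ₁ = h/√(2m₁KE) = 2.65 × 10^-13 m
For proton: λ₂ = h/√(2m₂KE) = 3.75 × 10^-13 m

Since λ ∝ 1/√m at constant kinetic energy, the lighter particle has the longer wavelength.

The proton has the longer de Broglie wavelength.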